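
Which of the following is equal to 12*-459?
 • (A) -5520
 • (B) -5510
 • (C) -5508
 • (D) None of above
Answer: C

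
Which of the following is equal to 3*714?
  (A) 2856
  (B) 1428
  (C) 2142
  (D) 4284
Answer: C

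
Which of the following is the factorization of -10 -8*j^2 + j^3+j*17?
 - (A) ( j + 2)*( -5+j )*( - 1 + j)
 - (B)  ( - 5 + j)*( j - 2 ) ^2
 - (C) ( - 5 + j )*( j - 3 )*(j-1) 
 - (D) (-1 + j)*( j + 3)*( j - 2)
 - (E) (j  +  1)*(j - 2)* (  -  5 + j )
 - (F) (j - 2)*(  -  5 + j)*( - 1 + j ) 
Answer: F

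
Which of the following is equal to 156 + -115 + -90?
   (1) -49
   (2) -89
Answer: 1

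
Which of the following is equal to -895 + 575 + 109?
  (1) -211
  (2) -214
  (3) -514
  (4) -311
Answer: 1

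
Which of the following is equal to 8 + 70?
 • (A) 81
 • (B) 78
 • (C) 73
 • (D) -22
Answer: B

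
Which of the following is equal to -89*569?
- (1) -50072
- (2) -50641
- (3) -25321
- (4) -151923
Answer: 2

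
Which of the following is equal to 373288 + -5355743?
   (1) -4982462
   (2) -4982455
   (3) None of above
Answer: 2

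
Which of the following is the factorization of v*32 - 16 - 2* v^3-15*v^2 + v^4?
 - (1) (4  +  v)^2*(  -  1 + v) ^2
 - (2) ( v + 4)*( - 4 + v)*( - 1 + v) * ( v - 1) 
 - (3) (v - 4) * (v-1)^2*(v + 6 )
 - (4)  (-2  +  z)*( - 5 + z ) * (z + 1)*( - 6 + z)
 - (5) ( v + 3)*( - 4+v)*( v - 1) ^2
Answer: 2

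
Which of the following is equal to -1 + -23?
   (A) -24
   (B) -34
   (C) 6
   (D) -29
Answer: A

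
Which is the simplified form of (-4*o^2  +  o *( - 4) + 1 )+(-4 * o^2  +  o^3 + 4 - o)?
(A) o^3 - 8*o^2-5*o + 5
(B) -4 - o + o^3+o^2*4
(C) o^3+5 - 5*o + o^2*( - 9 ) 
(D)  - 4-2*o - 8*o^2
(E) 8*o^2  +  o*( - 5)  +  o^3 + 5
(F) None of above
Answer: A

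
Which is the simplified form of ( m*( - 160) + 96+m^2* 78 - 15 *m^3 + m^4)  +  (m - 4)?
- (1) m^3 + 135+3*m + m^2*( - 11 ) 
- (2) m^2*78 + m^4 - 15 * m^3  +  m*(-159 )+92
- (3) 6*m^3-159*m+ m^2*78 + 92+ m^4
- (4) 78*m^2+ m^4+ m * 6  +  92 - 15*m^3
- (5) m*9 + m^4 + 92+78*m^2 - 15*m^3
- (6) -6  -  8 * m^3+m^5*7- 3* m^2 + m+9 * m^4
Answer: 2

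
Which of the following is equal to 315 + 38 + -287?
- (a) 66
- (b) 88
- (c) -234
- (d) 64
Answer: a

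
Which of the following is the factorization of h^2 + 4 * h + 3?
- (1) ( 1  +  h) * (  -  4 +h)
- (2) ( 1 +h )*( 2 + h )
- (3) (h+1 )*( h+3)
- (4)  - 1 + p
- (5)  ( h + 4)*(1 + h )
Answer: 3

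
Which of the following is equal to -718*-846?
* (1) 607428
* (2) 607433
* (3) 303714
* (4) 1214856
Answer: 1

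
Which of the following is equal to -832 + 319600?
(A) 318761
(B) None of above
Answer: B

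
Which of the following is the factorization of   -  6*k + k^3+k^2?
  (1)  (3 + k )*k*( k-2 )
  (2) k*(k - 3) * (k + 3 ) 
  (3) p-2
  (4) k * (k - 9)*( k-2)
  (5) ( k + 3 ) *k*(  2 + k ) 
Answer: 1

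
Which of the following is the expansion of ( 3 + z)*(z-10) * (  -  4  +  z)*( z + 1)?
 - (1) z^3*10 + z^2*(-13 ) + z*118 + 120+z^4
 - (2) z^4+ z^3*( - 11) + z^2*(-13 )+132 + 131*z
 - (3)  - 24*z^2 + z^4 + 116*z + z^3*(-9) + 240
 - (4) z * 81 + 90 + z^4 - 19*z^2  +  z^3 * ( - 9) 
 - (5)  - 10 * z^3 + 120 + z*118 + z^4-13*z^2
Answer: 5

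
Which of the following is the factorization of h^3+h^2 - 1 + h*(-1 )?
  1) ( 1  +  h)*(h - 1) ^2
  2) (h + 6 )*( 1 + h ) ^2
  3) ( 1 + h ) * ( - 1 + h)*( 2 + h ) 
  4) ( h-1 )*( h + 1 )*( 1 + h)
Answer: 4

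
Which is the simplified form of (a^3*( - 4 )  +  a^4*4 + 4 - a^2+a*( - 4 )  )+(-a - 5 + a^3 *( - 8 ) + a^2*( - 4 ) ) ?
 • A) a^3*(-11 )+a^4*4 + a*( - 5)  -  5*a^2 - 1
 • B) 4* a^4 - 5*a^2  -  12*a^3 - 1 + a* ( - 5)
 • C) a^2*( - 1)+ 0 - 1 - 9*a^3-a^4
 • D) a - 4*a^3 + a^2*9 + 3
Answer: B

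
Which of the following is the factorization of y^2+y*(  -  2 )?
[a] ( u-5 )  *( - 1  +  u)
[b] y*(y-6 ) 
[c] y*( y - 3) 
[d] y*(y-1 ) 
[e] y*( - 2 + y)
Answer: e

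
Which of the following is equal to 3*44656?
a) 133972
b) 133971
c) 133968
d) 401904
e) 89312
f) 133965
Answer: c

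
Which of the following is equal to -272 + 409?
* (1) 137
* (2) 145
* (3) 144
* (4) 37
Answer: 1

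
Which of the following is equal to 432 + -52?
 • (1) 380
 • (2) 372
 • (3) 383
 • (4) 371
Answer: 1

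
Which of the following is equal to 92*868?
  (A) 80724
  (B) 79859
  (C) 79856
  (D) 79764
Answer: C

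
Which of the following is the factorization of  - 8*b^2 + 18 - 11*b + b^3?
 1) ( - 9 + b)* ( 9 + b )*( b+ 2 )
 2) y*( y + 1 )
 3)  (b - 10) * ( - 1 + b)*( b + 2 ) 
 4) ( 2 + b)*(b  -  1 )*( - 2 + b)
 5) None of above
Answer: 5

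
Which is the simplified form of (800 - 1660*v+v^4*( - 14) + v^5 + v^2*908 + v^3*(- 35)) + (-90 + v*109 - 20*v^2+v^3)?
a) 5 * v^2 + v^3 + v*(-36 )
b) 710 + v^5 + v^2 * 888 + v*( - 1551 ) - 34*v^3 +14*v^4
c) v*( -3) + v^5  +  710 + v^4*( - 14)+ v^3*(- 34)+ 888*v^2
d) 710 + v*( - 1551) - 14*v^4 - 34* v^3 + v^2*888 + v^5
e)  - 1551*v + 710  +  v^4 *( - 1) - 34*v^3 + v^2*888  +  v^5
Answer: d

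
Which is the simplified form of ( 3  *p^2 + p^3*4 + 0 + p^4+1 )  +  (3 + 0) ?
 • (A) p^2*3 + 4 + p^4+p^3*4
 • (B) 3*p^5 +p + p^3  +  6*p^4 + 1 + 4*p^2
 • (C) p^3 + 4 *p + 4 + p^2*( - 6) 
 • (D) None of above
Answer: A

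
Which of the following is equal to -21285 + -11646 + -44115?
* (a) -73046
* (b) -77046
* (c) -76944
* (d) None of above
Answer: b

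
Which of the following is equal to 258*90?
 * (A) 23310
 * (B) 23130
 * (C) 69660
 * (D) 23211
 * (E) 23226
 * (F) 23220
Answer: F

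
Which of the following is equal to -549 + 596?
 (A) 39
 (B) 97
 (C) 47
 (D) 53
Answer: C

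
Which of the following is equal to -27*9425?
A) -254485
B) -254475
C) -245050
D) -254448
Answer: B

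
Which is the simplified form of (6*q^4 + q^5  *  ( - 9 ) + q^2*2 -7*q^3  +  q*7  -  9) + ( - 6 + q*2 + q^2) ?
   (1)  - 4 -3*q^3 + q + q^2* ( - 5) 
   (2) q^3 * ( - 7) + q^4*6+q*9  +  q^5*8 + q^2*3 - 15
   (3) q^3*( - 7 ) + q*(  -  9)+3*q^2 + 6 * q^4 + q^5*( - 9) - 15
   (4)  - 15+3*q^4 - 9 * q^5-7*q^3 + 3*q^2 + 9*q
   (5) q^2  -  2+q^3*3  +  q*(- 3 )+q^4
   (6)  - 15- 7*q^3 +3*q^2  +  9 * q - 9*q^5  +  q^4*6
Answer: 6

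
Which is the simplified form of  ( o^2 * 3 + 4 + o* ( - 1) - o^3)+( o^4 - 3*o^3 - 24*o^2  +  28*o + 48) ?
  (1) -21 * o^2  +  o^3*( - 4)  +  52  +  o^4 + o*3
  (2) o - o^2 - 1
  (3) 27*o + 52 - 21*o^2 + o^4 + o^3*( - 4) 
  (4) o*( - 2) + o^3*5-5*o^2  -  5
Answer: 3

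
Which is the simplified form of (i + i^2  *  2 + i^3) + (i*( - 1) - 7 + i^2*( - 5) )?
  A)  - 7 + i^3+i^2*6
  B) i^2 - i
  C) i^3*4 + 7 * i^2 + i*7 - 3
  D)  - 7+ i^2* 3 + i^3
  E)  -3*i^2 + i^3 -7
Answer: E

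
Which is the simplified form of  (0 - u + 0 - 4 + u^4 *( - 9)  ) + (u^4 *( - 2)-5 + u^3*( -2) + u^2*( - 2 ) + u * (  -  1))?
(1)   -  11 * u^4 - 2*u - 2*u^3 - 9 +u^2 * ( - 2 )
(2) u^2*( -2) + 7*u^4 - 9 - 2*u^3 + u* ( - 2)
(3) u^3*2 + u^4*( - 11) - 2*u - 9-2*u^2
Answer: 1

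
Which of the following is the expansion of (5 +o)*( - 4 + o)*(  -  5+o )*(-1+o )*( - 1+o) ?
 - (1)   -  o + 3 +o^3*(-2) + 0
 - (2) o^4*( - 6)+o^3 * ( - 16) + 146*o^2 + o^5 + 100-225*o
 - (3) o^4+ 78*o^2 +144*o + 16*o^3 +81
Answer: 2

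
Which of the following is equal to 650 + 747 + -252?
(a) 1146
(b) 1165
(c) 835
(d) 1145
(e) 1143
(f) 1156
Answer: d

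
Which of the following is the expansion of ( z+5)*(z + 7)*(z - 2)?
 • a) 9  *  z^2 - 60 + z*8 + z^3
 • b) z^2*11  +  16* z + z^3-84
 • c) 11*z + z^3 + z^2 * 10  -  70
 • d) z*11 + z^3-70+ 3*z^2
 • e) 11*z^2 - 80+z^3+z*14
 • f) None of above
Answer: c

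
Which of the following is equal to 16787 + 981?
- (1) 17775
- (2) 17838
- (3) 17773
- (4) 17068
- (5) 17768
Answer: 5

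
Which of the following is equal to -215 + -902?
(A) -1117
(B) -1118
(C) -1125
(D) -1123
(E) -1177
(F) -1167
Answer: A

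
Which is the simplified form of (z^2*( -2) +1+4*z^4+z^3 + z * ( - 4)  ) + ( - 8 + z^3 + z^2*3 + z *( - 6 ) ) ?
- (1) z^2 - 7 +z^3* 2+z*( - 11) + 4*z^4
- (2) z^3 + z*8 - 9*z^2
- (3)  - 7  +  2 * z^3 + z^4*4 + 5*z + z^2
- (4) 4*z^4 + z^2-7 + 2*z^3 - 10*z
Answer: 4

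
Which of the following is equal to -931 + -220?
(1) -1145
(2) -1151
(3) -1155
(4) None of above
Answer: 2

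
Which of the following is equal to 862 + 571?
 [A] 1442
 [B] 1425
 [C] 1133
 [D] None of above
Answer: D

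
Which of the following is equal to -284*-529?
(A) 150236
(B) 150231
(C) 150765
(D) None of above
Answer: A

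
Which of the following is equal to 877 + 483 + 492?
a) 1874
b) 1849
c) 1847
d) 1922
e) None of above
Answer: e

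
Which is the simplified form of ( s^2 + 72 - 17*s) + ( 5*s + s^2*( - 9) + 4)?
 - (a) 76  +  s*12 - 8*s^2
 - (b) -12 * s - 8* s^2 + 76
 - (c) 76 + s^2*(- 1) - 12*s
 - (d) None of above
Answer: b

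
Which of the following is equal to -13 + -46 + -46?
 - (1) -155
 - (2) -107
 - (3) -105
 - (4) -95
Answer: 3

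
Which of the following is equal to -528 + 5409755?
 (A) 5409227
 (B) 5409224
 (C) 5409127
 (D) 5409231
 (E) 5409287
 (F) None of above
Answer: A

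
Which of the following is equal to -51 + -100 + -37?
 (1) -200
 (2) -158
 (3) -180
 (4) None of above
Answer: 4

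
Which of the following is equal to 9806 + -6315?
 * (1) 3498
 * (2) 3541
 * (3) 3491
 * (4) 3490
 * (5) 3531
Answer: 3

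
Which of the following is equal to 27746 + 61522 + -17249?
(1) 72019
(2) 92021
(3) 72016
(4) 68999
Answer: 1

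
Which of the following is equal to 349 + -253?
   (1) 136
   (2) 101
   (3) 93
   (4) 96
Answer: 4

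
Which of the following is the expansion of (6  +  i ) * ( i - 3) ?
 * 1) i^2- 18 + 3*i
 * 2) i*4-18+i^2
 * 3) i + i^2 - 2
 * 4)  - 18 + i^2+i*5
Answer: 1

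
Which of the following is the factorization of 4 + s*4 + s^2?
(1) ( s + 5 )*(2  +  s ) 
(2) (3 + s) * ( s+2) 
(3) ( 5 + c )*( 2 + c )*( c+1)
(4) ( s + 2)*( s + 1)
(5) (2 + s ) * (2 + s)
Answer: 5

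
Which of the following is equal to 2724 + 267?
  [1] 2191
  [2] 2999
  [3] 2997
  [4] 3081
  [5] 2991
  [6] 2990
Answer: 5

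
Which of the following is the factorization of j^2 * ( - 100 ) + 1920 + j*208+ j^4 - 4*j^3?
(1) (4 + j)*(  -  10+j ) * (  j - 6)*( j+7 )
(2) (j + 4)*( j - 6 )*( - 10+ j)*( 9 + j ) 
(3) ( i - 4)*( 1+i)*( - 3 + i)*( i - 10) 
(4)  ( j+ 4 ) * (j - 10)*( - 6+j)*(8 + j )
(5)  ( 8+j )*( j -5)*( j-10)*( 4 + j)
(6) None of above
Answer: 4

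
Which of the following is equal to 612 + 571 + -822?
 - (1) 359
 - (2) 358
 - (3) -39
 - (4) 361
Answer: 4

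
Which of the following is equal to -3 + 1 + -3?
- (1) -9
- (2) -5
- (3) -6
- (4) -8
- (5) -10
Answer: 2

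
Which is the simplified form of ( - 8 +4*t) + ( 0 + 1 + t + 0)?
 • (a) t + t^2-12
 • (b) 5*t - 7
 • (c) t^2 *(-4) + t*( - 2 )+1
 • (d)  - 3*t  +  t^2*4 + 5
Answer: b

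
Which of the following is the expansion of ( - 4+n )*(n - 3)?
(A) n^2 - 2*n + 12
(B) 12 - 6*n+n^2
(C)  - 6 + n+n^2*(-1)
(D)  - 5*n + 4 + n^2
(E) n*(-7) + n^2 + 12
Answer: E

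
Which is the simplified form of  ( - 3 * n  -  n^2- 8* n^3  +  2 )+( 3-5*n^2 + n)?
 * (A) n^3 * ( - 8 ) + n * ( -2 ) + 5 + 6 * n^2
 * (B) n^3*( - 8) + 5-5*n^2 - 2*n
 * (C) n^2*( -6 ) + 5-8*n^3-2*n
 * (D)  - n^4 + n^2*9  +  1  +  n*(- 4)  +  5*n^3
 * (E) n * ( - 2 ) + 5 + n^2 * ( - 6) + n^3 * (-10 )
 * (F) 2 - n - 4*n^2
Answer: C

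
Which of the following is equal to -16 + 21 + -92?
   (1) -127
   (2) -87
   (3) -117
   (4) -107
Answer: 2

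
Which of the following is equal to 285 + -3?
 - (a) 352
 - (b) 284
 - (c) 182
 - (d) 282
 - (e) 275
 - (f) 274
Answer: d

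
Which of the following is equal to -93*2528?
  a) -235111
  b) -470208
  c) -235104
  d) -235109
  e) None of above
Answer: c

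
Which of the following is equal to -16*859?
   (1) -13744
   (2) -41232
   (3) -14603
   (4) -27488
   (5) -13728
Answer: 1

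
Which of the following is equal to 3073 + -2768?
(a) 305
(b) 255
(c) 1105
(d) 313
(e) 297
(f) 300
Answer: a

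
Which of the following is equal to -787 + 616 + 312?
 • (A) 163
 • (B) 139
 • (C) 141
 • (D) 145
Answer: C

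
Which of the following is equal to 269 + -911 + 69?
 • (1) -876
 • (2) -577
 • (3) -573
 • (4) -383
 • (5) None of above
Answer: 3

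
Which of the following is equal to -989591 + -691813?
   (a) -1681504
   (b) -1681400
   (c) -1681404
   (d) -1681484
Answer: c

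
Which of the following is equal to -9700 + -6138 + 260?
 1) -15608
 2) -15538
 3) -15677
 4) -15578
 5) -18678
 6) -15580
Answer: 4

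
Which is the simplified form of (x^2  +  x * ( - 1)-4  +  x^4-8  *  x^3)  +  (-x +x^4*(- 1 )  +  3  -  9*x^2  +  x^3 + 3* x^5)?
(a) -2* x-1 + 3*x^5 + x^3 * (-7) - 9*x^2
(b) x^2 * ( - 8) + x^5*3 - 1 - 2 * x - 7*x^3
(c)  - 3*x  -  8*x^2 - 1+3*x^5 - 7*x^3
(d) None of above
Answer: b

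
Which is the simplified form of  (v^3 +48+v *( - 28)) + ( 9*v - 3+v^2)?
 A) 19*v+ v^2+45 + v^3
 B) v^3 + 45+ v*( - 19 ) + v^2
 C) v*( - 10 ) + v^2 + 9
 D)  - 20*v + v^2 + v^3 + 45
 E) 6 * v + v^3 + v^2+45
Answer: B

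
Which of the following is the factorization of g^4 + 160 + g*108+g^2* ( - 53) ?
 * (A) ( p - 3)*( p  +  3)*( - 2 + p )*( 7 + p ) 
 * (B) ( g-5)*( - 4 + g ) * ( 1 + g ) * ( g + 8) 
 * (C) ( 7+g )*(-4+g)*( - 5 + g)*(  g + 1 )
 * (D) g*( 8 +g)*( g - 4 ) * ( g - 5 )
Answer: B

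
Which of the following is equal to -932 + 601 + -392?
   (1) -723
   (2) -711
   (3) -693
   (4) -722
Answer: 1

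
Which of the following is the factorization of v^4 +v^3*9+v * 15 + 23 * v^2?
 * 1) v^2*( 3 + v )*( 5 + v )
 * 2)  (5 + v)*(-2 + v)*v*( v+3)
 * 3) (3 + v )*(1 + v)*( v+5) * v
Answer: 3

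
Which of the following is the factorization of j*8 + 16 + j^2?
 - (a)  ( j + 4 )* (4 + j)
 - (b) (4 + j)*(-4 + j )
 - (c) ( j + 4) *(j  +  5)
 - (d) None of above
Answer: a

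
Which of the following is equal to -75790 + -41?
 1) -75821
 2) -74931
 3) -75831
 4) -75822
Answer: 3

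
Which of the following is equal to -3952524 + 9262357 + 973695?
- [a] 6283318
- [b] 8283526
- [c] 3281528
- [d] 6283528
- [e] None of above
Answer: d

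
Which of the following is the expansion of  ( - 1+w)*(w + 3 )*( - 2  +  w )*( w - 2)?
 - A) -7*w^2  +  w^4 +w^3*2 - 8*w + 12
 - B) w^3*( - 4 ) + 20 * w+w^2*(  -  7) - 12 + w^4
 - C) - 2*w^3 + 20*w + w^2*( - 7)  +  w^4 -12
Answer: C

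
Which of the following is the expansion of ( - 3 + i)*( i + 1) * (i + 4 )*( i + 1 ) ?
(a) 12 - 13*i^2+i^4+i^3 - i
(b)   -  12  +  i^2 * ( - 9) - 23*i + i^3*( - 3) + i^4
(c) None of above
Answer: c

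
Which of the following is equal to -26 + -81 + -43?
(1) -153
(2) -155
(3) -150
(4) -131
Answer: 3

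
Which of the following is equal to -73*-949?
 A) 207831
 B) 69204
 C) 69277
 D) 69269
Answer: C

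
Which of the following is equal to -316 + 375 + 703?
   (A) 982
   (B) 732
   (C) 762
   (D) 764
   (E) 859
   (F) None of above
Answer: C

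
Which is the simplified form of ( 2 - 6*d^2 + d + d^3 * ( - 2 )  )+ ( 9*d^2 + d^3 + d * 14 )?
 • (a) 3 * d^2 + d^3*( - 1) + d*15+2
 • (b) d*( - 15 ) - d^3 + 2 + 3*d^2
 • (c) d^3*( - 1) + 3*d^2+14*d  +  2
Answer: a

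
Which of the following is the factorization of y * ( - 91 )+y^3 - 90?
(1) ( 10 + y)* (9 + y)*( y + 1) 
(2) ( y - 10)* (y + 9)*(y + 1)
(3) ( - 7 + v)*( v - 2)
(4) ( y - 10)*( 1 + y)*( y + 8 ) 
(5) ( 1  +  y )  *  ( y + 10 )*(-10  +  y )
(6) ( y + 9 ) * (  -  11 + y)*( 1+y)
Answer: 2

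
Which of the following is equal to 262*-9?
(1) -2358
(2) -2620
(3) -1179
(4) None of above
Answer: 1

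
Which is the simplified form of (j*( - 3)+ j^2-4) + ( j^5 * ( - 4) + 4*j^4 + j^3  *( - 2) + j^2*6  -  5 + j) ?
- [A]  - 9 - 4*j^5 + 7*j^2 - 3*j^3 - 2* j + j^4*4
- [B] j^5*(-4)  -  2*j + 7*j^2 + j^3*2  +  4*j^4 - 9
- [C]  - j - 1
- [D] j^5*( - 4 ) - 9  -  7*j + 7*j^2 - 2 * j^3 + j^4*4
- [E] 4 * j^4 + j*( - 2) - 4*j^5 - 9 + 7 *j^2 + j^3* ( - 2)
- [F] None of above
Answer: E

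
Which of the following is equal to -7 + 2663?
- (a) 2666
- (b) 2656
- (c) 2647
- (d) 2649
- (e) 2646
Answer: b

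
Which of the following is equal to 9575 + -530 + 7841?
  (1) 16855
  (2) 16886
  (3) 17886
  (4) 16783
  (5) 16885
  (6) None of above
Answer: 2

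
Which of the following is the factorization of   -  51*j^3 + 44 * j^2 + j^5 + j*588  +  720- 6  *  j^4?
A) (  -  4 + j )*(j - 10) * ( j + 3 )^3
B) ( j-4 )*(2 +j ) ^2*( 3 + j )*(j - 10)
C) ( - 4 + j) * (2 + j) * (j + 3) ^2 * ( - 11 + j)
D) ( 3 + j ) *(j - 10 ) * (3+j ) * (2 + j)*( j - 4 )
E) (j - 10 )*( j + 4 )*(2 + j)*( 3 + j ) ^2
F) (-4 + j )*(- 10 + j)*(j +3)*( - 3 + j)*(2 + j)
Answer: D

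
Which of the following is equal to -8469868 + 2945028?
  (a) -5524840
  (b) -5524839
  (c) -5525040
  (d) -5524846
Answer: a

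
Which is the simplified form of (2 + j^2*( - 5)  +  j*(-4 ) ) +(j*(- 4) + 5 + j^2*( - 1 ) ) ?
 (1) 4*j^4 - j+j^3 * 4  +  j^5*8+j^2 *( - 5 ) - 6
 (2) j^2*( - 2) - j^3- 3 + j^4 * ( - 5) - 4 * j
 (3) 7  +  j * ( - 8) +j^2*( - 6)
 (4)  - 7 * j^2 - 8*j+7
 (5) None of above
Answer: 3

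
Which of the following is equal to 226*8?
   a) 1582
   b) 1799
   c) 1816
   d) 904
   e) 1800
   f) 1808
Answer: f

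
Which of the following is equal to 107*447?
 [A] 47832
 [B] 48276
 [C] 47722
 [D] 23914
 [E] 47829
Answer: E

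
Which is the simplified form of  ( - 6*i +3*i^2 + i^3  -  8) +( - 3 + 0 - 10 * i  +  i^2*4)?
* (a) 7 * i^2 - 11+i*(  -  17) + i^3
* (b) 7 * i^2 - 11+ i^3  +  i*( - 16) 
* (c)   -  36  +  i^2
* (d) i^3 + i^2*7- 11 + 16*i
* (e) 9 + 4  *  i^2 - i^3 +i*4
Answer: b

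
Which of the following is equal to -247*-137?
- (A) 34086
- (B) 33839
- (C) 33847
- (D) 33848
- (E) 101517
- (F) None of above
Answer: B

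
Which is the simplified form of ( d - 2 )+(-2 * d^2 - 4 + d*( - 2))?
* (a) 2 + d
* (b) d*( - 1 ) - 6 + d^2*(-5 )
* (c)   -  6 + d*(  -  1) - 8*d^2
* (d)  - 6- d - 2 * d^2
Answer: d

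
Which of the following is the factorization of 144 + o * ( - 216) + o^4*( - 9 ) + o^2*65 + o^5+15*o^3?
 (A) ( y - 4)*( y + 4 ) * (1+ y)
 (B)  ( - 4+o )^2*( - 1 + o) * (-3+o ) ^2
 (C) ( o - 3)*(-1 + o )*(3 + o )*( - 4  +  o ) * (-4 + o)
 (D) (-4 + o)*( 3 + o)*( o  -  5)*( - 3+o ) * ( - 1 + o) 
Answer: C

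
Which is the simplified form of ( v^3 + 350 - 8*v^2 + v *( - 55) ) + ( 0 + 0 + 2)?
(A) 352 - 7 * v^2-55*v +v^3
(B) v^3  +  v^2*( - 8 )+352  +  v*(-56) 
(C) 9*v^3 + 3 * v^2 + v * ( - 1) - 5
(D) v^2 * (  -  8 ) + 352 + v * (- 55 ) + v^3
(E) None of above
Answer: D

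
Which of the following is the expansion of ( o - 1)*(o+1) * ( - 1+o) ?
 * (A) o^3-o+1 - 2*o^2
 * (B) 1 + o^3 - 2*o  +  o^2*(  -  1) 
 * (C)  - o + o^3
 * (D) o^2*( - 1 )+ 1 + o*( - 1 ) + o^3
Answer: D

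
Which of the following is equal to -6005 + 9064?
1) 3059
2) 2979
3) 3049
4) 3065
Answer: 1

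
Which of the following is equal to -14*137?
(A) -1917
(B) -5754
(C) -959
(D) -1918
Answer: D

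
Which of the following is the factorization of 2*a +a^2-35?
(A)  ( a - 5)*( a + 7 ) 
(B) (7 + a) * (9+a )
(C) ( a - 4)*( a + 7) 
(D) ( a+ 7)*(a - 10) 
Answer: A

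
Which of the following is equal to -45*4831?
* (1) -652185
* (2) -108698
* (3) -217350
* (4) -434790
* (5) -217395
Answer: 5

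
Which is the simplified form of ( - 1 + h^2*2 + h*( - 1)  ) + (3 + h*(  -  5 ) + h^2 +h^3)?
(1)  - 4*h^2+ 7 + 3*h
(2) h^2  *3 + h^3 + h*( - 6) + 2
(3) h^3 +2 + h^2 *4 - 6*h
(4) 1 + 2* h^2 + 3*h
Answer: 2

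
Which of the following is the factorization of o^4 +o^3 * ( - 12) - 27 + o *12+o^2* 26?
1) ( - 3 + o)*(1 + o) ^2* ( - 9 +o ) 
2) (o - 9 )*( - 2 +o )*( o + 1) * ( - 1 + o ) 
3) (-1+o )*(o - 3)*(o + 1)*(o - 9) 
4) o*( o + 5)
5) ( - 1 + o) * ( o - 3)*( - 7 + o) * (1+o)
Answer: 3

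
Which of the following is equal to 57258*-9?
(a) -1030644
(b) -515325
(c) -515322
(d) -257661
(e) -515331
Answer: c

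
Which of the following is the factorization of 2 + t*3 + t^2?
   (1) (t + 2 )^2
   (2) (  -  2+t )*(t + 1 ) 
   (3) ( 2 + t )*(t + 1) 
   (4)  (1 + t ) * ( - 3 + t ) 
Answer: 3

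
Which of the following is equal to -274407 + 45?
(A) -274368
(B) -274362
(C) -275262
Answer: B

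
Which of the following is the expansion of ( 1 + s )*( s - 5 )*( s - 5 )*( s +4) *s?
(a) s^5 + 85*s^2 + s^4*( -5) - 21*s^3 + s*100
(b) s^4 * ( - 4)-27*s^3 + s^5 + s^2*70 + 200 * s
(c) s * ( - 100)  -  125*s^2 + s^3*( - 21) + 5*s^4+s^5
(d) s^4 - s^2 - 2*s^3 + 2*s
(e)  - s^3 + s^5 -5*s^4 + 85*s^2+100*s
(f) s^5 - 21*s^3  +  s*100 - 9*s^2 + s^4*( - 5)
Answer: a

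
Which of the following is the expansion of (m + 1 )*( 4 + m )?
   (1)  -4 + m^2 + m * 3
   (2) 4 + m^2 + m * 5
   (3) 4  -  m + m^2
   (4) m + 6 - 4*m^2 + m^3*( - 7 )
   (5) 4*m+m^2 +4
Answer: 2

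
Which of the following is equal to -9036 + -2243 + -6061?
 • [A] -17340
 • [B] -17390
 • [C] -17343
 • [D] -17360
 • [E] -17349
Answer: A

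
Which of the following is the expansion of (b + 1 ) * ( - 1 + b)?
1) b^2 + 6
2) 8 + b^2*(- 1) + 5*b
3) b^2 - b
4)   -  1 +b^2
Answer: 4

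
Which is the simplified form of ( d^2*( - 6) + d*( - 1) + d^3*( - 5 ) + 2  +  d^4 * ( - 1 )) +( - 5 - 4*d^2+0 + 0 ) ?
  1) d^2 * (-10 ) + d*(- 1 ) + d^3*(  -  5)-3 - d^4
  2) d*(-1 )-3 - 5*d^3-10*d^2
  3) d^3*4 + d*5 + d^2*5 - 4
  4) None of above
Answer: 1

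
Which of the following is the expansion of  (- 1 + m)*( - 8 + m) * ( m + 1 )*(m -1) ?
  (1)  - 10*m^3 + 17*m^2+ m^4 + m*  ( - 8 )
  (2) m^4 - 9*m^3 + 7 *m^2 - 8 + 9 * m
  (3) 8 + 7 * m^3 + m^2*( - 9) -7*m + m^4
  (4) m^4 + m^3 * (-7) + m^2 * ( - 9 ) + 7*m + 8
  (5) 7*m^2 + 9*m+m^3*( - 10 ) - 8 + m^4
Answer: 2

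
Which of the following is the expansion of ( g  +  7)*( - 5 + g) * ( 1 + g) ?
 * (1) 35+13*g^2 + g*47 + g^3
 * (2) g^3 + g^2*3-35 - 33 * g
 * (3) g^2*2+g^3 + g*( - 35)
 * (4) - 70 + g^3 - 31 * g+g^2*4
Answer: 2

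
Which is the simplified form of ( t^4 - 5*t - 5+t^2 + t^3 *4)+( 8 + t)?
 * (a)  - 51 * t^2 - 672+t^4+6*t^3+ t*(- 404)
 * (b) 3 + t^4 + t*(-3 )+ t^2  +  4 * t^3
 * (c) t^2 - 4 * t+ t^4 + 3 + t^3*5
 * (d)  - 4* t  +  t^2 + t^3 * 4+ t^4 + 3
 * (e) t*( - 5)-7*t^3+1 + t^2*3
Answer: d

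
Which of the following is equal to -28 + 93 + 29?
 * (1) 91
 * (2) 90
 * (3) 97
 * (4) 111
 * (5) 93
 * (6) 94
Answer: 6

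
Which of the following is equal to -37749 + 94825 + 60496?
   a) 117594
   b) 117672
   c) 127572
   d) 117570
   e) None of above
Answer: e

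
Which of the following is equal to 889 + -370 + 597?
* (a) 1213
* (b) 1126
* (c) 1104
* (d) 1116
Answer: d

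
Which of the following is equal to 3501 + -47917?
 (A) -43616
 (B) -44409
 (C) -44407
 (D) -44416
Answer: D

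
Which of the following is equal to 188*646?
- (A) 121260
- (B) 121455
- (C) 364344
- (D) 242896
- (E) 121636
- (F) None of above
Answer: F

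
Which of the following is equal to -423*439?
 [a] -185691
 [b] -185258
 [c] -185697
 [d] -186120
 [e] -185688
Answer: c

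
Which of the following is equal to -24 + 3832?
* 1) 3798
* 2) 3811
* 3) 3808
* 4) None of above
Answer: 3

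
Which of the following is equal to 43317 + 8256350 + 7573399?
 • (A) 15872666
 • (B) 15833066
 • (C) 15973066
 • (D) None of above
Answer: D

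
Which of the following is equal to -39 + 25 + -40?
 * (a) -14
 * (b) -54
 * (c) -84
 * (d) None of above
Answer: b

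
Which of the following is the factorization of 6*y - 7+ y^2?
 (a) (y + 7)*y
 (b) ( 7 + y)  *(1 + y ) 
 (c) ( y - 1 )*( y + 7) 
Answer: c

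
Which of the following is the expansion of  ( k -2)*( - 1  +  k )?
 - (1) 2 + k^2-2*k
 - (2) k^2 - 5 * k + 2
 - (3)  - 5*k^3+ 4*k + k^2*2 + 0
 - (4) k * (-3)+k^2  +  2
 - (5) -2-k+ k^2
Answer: 4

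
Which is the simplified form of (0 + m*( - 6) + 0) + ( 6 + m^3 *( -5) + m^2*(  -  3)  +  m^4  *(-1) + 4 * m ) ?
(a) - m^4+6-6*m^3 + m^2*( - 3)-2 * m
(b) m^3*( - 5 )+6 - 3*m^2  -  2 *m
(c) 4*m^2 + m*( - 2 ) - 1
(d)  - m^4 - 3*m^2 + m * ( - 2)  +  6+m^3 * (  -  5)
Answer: d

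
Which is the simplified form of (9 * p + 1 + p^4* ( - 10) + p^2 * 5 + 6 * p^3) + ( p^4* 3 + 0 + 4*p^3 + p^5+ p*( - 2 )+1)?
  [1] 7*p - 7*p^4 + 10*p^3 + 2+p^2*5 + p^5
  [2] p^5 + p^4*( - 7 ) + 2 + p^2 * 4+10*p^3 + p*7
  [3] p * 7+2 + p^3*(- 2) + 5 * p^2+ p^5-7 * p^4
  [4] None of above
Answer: 1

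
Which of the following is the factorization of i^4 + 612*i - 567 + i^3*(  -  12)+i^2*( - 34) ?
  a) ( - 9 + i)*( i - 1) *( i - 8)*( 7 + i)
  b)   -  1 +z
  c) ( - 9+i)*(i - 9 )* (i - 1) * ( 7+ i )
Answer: c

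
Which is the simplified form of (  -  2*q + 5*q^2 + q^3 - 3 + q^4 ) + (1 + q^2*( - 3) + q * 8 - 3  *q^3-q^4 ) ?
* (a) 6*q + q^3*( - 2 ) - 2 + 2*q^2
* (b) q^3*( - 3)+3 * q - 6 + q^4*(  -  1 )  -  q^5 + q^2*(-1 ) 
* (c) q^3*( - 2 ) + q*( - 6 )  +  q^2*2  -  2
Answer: a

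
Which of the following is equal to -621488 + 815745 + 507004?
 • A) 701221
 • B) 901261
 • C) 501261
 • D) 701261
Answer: D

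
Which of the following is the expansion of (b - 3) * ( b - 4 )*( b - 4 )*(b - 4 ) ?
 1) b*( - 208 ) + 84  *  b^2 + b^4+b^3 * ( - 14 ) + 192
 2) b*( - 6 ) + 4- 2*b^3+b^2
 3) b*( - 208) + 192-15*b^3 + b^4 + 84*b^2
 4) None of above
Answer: 3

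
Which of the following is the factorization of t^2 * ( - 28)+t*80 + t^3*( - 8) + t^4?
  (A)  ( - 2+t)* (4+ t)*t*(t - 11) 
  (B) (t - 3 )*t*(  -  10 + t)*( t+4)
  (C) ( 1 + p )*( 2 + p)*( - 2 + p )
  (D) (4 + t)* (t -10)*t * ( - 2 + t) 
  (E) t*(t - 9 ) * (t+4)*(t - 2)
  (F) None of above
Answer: D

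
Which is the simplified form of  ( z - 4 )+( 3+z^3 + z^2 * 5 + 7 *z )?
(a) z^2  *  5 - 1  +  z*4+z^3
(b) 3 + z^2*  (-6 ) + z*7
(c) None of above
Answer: c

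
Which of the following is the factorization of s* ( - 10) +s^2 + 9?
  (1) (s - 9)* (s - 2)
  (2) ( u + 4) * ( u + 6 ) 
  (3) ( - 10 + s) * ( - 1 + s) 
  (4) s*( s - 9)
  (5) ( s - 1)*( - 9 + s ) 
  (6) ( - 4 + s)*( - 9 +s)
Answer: 5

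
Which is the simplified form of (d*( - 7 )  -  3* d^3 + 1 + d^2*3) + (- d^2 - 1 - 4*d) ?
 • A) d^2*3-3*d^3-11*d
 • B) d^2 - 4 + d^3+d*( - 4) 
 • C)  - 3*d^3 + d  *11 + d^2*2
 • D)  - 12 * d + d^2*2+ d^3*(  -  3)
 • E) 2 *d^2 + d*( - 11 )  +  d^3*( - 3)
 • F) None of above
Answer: E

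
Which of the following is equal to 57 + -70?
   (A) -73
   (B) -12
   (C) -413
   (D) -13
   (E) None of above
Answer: D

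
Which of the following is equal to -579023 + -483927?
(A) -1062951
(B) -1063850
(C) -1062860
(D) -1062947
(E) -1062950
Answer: E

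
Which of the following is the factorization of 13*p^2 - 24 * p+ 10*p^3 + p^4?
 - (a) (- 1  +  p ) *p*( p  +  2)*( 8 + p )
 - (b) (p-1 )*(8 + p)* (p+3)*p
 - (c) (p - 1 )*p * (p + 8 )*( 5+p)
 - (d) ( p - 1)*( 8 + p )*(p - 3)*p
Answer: b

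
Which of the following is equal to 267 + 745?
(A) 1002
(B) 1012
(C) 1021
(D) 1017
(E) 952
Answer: B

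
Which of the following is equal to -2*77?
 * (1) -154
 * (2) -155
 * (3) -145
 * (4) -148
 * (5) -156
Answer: 1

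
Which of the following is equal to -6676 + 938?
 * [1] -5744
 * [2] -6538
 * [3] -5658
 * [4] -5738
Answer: 4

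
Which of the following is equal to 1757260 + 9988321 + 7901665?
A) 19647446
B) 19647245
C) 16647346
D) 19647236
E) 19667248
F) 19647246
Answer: F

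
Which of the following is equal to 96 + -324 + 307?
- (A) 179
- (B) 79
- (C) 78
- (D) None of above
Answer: B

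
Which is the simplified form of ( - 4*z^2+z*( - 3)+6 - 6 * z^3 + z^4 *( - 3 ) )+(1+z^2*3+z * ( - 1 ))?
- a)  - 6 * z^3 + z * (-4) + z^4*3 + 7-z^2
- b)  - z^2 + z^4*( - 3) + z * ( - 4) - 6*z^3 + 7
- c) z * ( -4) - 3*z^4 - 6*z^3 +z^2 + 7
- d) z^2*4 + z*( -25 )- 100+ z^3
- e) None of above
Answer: b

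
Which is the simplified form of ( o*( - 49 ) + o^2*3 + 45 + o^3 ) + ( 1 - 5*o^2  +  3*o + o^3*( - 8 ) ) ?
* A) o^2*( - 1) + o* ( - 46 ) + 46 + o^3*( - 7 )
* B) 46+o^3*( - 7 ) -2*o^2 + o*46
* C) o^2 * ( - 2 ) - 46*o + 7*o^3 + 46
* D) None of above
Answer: D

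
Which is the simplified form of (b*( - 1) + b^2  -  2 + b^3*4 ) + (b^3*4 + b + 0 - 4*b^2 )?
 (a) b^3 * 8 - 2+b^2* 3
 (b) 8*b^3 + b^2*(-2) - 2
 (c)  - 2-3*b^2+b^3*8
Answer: c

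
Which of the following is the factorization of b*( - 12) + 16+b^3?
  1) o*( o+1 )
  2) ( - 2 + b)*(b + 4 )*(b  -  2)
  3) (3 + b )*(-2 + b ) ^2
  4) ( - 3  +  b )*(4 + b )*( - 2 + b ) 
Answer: 2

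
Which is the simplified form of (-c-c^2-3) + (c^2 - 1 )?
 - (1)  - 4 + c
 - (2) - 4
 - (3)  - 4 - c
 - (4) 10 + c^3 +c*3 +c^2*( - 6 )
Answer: 3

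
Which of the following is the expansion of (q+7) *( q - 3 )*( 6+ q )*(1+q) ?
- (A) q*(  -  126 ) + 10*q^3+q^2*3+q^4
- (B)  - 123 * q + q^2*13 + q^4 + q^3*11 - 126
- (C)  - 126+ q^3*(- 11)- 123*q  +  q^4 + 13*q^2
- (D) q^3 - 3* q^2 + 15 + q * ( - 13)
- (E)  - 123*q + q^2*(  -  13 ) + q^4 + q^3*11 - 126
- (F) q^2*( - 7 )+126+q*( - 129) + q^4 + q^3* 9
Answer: B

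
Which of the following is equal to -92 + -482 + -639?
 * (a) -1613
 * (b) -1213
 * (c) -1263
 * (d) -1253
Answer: b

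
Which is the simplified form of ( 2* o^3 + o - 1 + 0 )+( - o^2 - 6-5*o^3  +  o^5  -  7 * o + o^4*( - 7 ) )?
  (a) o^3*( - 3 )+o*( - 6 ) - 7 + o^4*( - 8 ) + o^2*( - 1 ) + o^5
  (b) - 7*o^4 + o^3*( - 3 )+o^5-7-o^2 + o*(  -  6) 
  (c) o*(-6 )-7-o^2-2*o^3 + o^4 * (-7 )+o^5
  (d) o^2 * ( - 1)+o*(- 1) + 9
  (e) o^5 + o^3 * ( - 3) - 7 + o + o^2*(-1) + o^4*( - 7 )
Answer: b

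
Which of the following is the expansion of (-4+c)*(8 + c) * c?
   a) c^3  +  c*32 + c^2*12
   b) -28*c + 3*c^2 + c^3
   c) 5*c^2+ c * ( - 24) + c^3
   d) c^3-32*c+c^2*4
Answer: d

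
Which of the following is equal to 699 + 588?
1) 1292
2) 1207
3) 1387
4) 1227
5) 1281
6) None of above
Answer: 6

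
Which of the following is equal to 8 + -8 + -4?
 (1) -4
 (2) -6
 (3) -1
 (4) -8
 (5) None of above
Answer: 1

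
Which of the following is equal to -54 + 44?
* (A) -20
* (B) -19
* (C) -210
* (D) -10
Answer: D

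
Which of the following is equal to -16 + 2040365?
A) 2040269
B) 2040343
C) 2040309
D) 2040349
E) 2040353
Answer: D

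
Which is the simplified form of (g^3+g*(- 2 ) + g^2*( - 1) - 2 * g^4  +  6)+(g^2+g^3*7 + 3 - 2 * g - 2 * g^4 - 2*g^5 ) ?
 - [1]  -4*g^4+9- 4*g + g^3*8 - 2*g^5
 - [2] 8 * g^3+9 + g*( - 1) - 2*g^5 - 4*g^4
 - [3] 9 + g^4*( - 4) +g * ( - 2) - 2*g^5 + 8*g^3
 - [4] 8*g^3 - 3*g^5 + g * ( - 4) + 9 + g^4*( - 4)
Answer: 1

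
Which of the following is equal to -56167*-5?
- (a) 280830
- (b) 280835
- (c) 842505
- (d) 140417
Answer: b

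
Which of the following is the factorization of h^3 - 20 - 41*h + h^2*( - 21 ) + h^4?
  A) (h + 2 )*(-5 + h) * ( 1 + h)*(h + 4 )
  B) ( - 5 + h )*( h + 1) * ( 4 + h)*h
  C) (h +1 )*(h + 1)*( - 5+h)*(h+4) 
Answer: C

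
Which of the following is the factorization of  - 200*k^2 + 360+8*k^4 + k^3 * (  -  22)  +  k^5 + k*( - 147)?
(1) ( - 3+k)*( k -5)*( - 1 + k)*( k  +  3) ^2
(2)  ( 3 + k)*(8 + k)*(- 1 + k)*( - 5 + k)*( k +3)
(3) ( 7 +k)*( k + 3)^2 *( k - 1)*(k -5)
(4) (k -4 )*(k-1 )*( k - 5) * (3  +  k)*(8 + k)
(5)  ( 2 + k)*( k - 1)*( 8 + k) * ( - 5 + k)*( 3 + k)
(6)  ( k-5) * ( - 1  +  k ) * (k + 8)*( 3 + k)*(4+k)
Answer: 2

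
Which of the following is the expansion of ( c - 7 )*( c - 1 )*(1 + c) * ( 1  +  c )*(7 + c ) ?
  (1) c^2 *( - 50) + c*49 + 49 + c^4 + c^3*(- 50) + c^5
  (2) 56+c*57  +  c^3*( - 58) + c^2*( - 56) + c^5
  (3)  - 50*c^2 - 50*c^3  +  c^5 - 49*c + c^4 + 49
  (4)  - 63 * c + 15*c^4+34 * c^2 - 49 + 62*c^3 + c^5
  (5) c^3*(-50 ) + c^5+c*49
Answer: 1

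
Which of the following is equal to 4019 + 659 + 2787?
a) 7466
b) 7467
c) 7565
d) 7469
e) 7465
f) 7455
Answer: e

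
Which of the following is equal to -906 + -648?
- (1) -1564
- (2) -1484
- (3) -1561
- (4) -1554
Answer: 4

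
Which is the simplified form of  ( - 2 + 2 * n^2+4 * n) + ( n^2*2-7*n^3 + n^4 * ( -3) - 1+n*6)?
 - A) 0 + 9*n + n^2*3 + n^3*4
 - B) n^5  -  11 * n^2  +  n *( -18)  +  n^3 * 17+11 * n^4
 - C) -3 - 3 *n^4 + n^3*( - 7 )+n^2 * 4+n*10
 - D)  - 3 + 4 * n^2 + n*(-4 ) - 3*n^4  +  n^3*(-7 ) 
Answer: C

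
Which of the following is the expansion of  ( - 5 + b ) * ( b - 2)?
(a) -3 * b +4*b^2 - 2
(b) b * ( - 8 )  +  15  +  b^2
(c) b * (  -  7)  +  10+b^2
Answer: c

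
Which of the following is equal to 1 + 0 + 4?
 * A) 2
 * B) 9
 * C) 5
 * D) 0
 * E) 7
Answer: C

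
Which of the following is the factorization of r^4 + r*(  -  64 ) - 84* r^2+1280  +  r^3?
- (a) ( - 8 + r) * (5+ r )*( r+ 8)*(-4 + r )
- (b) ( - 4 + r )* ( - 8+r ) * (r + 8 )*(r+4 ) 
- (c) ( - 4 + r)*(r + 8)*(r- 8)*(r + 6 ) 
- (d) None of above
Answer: a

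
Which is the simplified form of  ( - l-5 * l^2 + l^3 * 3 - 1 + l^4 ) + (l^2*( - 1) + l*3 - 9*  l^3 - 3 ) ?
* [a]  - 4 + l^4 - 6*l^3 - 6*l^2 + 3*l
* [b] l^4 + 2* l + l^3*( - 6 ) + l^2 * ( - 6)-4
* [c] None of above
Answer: b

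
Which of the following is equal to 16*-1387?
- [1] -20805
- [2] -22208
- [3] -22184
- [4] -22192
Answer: 4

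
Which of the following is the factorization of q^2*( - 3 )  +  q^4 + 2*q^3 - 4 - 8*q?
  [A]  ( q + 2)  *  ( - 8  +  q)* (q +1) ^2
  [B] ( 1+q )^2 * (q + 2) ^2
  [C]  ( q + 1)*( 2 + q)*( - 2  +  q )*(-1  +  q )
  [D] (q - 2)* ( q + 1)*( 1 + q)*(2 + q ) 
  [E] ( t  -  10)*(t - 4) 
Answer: D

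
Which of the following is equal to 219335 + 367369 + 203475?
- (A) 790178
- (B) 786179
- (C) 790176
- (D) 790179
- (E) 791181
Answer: D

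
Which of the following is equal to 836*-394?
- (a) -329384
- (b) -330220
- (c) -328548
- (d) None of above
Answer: a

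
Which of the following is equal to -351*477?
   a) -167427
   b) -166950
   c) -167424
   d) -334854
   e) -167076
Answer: a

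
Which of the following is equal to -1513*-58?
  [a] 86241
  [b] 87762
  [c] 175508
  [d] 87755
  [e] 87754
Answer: e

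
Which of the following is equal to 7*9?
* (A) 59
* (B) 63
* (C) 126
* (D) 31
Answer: B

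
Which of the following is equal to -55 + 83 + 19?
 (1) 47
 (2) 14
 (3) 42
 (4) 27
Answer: 1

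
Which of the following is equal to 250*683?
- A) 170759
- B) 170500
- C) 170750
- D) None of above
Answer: C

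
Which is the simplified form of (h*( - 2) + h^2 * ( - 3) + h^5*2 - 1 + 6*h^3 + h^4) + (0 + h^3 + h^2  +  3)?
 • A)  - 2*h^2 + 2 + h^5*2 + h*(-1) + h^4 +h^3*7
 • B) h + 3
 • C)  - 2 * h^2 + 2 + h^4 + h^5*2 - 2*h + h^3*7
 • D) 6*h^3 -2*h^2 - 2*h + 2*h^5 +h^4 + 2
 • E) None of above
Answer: C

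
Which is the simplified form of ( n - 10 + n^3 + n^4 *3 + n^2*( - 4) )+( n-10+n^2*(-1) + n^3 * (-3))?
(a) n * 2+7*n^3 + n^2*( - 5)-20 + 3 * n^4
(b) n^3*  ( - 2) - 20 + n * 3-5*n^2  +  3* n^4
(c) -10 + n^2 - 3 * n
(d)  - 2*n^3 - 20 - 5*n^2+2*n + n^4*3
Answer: d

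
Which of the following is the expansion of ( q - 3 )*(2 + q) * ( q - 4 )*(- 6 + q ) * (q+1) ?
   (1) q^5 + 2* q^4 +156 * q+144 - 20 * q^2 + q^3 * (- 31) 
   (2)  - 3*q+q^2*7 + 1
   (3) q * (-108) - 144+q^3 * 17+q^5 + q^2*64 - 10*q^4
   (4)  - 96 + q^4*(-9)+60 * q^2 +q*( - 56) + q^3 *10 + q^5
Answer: 3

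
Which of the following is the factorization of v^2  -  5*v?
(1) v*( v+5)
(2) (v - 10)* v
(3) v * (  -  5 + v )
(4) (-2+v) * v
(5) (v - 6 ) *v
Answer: 3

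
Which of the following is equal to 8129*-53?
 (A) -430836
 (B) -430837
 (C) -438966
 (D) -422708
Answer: B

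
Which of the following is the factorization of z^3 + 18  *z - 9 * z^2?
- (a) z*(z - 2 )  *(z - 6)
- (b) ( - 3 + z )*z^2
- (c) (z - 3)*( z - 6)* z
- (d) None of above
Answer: c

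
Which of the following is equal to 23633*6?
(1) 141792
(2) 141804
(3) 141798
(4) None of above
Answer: 3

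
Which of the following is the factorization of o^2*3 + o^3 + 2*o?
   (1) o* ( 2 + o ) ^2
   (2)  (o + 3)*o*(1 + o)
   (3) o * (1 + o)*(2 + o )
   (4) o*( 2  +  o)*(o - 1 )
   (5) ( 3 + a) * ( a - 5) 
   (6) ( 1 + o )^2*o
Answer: 3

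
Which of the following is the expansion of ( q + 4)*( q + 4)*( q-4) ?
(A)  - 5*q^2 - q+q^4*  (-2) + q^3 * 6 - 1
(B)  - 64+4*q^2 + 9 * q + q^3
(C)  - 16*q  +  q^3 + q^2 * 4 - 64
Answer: C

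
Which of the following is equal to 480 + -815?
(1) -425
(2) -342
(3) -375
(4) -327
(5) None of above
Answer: 5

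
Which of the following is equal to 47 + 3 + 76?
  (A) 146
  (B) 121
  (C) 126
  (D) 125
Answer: C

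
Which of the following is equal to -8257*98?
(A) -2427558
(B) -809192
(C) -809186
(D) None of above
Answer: C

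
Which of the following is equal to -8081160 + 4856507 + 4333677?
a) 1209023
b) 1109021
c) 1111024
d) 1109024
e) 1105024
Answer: d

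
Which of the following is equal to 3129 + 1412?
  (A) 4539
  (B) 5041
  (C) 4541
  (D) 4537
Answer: C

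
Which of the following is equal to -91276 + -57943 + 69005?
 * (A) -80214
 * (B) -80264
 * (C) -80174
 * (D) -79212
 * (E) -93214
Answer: A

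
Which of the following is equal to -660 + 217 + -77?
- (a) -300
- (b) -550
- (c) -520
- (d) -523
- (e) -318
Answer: c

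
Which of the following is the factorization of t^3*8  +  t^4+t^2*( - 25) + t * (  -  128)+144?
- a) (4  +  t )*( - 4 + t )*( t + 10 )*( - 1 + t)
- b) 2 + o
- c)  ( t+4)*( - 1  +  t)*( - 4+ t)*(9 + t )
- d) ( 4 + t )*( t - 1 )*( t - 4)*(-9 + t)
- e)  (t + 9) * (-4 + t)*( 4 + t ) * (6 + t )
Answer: c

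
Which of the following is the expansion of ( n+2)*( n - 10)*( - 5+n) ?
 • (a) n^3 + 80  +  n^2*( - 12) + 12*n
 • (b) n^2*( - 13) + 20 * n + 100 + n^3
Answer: b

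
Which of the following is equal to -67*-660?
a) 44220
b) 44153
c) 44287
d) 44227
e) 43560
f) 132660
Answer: a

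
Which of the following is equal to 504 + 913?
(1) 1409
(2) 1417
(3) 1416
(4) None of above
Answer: 2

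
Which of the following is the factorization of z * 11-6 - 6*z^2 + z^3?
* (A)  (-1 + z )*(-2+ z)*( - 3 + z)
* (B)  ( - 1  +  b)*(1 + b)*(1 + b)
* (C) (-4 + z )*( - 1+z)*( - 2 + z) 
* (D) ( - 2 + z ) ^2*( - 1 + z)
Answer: A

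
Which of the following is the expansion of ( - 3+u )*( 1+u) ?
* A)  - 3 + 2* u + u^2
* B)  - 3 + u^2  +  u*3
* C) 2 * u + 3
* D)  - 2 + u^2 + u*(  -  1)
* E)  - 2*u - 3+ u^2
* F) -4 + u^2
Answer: E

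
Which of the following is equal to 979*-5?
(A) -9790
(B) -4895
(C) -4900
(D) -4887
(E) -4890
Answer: B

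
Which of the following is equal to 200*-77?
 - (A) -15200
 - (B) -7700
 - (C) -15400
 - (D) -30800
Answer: C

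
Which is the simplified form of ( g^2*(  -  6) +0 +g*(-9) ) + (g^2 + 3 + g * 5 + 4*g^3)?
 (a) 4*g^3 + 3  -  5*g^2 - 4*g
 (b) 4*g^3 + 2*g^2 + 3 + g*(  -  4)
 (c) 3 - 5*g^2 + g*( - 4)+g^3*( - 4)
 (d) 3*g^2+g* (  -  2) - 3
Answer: a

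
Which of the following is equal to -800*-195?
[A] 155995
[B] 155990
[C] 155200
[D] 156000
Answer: D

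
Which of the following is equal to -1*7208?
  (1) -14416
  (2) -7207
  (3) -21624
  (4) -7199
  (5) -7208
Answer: 5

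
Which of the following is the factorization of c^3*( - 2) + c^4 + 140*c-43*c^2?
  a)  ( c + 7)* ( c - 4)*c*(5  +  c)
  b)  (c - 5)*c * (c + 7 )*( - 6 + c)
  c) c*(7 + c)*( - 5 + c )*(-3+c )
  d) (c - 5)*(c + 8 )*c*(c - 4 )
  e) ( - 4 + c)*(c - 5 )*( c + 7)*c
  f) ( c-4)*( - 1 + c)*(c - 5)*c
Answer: e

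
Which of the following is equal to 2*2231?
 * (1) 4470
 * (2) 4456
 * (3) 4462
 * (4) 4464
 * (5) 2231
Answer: 3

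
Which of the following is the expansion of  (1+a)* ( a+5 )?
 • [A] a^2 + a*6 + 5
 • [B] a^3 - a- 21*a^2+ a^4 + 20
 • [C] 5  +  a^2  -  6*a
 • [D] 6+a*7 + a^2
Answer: A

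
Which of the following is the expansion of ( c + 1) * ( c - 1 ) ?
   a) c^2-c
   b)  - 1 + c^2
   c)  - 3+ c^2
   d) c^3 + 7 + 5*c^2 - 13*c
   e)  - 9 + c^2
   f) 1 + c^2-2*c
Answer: b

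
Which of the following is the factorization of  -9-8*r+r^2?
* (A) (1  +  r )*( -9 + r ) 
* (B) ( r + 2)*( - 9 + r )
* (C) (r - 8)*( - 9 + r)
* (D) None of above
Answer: A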